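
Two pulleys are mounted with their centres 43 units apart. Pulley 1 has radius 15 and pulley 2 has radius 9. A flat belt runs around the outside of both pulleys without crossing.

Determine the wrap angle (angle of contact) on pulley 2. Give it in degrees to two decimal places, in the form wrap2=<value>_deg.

open belt: β = asin((r2−r1)/C) = asin(-6/43) = -8.0209°
wrap1 = π − 2β = 196.0419°
wrap2 = π + 2β = 163.9581°

wrap2=163.96_deg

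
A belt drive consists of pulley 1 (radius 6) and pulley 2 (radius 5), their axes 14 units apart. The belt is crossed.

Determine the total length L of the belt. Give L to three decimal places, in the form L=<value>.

L=71.763

crossed belt: β = asin((r1+r2)/C) = asin(11/14) = 51.7868°
wrap1 = wrap2 = π + 2β = 283.5736°
tangent length = C·cosβ = 8.6603
L = (r1+r2)·wrap + 2·C·cosβ = 11·4.9493 + 2·8.6603 = 71.7627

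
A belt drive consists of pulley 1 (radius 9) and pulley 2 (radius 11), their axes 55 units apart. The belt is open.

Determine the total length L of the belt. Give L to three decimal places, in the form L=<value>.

L=172.905

open belt: β = asin((r2−r1)/C) = asin(2/55) = 2.0839°
wrap1 = π − 2β = 175.8321°
wrap2 = π + 2β = 184.1679°
tangent length = C·cosβ = 54.9636
L = r1·wrap1 + r2·wrap2 + 2·C·cosβ = 9·3.0688 + 11·3.2143 + 2·54.9636 = 172.9046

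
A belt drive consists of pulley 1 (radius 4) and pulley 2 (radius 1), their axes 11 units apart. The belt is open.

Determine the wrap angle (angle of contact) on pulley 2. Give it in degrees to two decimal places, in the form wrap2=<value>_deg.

wrap2=148.35_deg

open belt: β = asin((r2−r1)/C) = asin(-3/11) = -15.8266°
wrap1 = π − 2β = 211.6532°
wrap2 = π + 2β = 148.3468°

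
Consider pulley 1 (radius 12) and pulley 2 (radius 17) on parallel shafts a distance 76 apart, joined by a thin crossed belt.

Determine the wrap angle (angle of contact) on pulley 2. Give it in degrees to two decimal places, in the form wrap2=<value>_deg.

wrap2=224.86_deg

crossed belt: β = asin((r1+r2)/C) = asin(29/76) = 22.4315°
wrap1 = wrap2 = π + 2β = 224.8630°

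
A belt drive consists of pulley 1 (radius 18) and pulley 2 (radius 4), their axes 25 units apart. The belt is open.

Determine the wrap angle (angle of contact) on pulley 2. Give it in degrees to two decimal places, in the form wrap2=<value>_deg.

wrap2=111.89_deg

open belt: β = asin((r2−r1)/C) = asin(-14/25) = -34.0558°
wrap1 = π − 2β = 248.1116°
wrap2 = π + 2β = 111.8884°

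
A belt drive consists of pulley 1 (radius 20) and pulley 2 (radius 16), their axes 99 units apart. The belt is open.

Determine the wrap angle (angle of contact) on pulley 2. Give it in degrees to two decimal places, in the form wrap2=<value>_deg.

wrap2=175.37_deg

open belt: β = asin((r2−r1)/C) = asin(-4/99) = -2.3156°
wrap1 = π − 2β = 184.6312°
wrap2 = π + 2β = 175.3688°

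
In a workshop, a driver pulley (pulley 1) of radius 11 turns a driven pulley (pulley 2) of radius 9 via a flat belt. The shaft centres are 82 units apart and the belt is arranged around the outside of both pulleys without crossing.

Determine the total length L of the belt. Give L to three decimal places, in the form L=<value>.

L=226.881

open belt: β = asin((r2−r1)/C) = asin(-2/82) = -1.3976°
wrap1 = π − 2β = 182.7952°
wrap2 = π + 2β = 177.2048°
tangent length = C·cosβ = 81.9756
L = r1·wrap1 + r2·wrap2 + 2·C·cosβ = 11·3.1904 + 9·3.0928 + 2·81.9756 = 226.8806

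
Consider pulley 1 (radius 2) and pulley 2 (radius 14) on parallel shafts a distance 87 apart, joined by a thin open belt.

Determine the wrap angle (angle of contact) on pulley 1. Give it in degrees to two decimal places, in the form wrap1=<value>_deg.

wrap1=164.14_deg

open belt: β = asin((r2−r1)/C) = asin(12/87) = 7.9281°
wrap1 = π − 2β = 164.1437°
wrap2 = π + 2β = 195.8563°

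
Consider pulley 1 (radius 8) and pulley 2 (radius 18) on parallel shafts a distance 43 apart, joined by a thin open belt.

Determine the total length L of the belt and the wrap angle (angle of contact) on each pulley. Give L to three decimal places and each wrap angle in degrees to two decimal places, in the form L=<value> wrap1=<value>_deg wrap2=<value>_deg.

open belt: β = asin((r2−r1)/C) = asin(10/43) = 13.4477°
wrap1 = π − 2β = 153.1045°
wrap2 = π + 2β = 206.8955°
tangent length = C·cosβ = 41.8210
L = r1·wrap1 + r2·wrap2 + 2·C·cosβ = 8·2.6722 + 18·3.6110 + 2·41.8210 = 170.0176

L=170.018 wrap1=153.10_deg wrap2=206.90_deg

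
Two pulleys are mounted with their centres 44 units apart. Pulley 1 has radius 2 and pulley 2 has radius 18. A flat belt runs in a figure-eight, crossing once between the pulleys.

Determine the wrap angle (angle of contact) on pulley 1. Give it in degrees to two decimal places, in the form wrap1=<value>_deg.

crossed belt: β = asin((r1+r2)/C) = asin(20/44) = 27.0357°
wrap1 = wrap2 = π + 2β = 234.0714°

wrap1=234.07_deg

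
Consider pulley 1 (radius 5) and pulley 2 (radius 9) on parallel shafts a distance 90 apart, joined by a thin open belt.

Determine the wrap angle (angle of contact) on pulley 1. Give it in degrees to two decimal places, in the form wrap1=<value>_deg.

wrap1=174.91_deg

open belt: β = asin((r2−r1)/C) = asin(4/90) = 2.5473°
wrap1 = π − 2β = 174.9054°
wrap2 = π + 2β = 185.0946°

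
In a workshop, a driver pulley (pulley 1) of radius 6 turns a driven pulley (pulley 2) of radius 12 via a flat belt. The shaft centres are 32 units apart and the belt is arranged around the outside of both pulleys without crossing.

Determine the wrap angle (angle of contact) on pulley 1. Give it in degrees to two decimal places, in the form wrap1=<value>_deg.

open belt: β = asin((r2−r1)/C) = asin(6/32) = 10.8069°
wrap1 = π − 2β = 158.3862°
wrap2 = π + 2β = 201.6138°

wrap1=158.39_deg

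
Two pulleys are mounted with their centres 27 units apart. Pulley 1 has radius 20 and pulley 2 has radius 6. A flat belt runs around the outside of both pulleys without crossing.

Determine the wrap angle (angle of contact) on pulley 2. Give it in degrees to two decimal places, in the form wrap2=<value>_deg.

wrap2=117.53_deg

open belt: β = asin((r2−r1)/C) = asin(-14/27) = -31.2329°
wrap1 = π − 2β = 242.4659°
wrap2 = π + 2β = 117.5341°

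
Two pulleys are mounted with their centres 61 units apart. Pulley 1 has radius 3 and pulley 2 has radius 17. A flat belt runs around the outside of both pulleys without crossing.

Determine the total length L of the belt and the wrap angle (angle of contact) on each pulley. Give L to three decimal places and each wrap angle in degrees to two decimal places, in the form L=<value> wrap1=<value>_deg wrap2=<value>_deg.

open belt: β = asin((r2−r1)/C) = asin(14/61) = 13.2681°
wrap1 = π − 2β = 153.4638°
wrap2 = π + 2β = 206.5362°
tangent length = C·cosβ = 59.3717
L = r1·wrap1 + r2·wrap2 + 2·C·cosβ = 3·2.6784 + 17·3.6047 + 2·59.3717 = 188.0593

L=188.059 wrap1=153.46_deg wrap2=206.54_deg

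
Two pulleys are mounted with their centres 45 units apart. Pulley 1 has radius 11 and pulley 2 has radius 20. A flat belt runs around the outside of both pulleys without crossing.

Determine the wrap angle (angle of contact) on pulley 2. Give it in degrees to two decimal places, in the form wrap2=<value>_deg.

open belt: β = asin((r2−r1)/C) = asin(9/45) = 11.5370°
wrap1 = π − 2β = 156.9261°
wrap2 = π + 2β = 203.0739°

wrap2=203.07_deg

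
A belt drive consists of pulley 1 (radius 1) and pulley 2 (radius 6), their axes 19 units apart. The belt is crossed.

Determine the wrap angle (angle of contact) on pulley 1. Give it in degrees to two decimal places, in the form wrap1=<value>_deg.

wrap1=223.24_deg

crossed belt: β = asin((r1+r2)/C) = asin(7/19) = 21.6183°
wrap1 = wrap2 = π + 2β = 223.2365°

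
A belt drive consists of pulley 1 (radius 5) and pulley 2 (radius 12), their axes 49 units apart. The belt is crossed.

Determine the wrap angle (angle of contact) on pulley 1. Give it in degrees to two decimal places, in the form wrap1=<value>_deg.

crossed belt: β = asin((r1+r2)/C) = asin(17/49) = 20.3002°
wrap1 = wrap2 = π + 2β = 220.6004°

wrap1=220.60_deg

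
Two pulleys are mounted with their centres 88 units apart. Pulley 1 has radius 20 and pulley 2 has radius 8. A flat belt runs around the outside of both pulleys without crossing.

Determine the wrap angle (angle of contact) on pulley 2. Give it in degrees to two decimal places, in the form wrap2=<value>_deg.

wrap2=164.33_deg

open belt: β = asin((r2−r1)/C) = asin(-12/88) = -7.8375°
wrap1 = π − 2β = 195.6750°
wrap2 = π + 2β = 164.3250°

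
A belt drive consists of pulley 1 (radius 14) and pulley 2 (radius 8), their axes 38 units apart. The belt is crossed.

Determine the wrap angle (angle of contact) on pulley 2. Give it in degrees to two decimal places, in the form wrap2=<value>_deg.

crossed belt: β = asin((r1+r2)/C) = asin(22/38) = 35.3765°
wrap1 = wrap2 = π + 2β = 250.7531°

wrap2=250.75_deg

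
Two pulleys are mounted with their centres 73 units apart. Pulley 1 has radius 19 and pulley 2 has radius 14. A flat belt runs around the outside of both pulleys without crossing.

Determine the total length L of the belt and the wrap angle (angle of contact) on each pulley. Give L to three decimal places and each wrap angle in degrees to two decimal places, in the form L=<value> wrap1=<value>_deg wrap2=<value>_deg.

L=250.015 wrap1=187.85_deg wrap2=172.15_deg

open belt: β = asin((r2−r1)/C) = asin(-5/73) = -3.9274°
wrap1 = π − 2β = 187.8549°
wrap2 = π + 2β = 172.1451°
tangent length = C·cosβ = 72.8286
L = r1·wrap1 + r2·wrap2 + 2·C·cosβ = 19·3.2787 + 14·3.0045 + 2·72.8286 = 250.0152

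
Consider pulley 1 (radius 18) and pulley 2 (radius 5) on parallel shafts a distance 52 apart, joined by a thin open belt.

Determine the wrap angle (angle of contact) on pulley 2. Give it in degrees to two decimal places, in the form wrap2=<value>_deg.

open belt: β = asin((r2−r1)/C) = asin(-13/52) = -14.4775°
wrap1 = π − 2β = 208.9550°
wrap2 = π + 2β = 151.0450°

wrap2=151.04_deg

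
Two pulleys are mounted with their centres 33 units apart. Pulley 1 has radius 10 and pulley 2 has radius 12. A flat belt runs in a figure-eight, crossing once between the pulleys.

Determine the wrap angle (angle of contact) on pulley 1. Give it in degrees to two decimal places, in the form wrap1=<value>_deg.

crossed belt: β = asin((r1+r2)/C) = asin(22/33) = 41.8103°
wrap1 = wrap2 = π + 2β = 263.6206°

wrap1=263.62_deg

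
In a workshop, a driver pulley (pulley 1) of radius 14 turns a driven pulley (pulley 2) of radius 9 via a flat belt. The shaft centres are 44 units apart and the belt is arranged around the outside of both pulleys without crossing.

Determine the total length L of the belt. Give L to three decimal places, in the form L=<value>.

open belt: β = asin((r2−r1)/C) = asin(-5/44) = -6.5250°
wrap1 = π − 2β = 193.0500°
wrap2 = π + 2β = 166.9500°
tangent length = C·cosβ = 43.7150
L = r1·wrap1 + r2·wrap2 + 2·C·cosβ = 14·3.3694 + 9·2.9138 + 2·43.7150 = 160.8254

L=160.825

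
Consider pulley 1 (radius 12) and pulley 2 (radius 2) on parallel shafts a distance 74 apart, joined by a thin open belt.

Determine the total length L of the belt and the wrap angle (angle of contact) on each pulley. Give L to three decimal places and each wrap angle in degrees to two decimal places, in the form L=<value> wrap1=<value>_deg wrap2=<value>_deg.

L=193.336 wrap1=195.53_deg wrap2=164.47_deg

open belt: β = asin((r2−r1)/C) = asin(-10/74) = -7.7664°
wrap1 = π − 2β = 195.5329°
wrap2 = π + 2β = 164.4671°
tangent length = C·cosβ = 73.3212
L = r1·wrap1 + r2·wrap2 + 2·C·cosβ = 12·3.4127 + 2·2.8705 + 2·73.3212 = 193.3357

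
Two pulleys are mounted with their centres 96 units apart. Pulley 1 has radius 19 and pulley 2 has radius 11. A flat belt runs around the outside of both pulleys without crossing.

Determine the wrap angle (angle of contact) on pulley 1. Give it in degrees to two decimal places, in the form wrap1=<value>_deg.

open belt: β = asin((r2−r1)/C) = asin(-8/96) = -4.7802°
wrap1 = π − 2β = 189.5604°
wrap2 = π + 2β = 170.4396°

wrap1=189.56_deg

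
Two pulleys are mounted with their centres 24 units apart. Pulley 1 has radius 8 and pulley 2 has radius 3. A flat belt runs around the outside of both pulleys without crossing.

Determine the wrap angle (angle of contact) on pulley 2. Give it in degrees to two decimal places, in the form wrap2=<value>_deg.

open belt: β = asin((r2−r1)/C) = asin(-5/24) = -12.0247°
wrap1 = π − 2β = 204.0494°
wrap2 = π + 2β = 155.9506°

wrap2=155.95_deg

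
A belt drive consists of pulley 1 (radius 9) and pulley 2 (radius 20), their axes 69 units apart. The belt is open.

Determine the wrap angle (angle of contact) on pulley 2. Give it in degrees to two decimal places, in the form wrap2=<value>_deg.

open belt: β = asin((r2−r1)/C) = asin(11/69) = 9.1732°
wrap1 = π − 2β = 161.6535°
wrap2 = π + 2β = 198.3465°

wrap2=198.35_deg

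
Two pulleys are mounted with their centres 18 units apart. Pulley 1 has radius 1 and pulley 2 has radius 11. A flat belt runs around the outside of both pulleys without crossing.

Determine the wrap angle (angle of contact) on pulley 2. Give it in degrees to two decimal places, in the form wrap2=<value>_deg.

wrap2=247.50_deg

open belt: β = asin((r2−r1)/C) = asin(10/18) = 33.7490°
wrap1 = π − 2β = 112.5020°
wrap2 = π + 2β = 247.4980°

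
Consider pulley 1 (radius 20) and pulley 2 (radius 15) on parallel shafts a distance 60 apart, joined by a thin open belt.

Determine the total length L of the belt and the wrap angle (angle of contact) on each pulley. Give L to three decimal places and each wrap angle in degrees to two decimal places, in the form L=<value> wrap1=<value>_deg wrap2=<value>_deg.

open belt: β = asin((r2−r1)/C) = asin(-5/60) = -4.7802°
wrap1 = π − 2β = 189.5604°
wrap2 = π + 2β = 170.4396°
tangent length = C·cosβ = 59.7913
L = r1·wrap1 + r2·wrap2 + 2·C·cosβ = 20·3.3085 + 15·2.9747 + 2·59.7913 = 230.3727

L=230.373 wrap1=189.56_deg wrap2=170.44_deg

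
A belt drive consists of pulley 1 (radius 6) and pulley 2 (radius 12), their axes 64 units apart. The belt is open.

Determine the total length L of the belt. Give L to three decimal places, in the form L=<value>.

L=185.112

open belt: β = asin((r2−r1)/C) = asin(6/64) = 5.3794°
wrap1 = π − 2β = 169.2412°
wrap2 = π + 2β = 190.7588°
tangent length = C·cosβ = 63.7181
L = r1·wrap1 + r2·wrap2 + 2·C·cosβ = 6·2.9538 + 12·3.3294 + 2·63.7181 = 185.1116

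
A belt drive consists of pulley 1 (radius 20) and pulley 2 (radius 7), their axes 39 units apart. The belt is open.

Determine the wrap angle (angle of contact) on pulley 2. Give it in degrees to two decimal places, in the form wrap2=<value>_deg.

open belt: β = asin((r2−r1)/C) = asin(-13/39) = -19.4712°
wrap1 = π − 2β = 218.9424°
wrap2 = π + 2β = 141.0576°

wrap2=141.06_deg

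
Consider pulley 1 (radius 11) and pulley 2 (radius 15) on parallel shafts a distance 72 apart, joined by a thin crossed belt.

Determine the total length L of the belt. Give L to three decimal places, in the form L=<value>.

crossed belt: β = asin((r1+r2)/C) = asin(26/72) = 21.1684°
wrap1 = wrap2 = π + 2β = 222.3369°
tangent length = C·cosβ = 67.1416
L = (r1+r2)·wrap + 2·C·cosβ = 26·3.8805 + 2·67.1416 = 235.1766

L=235.177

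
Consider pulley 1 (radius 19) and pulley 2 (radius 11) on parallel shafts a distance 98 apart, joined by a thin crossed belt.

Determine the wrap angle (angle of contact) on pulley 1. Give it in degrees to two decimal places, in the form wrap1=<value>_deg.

wrap1=215.65_deg

crossed belt: β = asin((r1+r2)/C) = asin(30/98) = 17.8257°
wrap1 = wrap2 = π + 2β = 215.6514°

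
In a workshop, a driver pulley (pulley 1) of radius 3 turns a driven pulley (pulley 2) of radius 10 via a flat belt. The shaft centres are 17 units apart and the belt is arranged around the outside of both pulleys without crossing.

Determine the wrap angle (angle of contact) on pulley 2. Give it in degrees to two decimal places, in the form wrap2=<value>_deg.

open belt: β = asin((r2−r1)/C) = asin(7/17) = 24.3157°
wrap1 = π − 2β = 131.3685°
wrap2 = π + 2β = 228.6315°

wrap2=228.63_deg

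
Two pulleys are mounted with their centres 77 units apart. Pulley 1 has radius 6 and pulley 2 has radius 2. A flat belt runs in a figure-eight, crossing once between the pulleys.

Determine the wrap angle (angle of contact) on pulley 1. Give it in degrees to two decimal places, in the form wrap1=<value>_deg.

wrap1=191.93_deg

crossed belt: β = asin((r1+r2)/C) = asin(8/77) = 5.9636°
wrap1 = wrap2 = π + 2β = 191.9271°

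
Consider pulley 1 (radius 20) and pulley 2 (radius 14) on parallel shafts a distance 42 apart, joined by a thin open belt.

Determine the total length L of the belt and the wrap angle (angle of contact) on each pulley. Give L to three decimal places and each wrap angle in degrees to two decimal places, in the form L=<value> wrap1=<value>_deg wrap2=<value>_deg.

L=191.673 wrap1=196.43_deg wrap2=163.57_deg

open belt: β = asin((r2−r1)/C) = asin(-6/42) = -8.2132°
wrap1 = π − 2β = 196.4264°
wrap2 = π + 2β = 163.5736°
tangent length = C·cosβ = 41.5692
L = r1·wrap1 + r2·wrap2 + 2·C·cosβ = 20·3.4283 + 14·2.8549 + 2·41.5692 = 191.6728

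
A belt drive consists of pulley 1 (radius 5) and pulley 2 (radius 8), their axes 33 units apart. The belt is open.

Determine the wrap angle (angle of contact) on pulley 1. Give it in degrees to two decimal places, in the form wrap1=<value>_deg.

open belt: β = asin((r2−r1)/C) = asin(3/33) = 5.2159°
wrap1 = π − 2β = 169.5682°
wrap2 = π + 2β = 190.4318°

wrap1=169.57_deg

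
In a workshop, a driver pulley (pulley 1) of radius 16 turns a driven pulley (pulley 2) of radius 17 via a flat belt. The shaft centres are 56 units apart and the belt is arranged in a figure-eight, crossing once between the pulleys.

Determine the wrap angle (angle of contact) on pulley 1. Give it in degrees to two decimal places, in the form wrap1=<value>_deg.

crossed belt: β = asin((r1+r2)/C) = asin(33/56) = 36.1063°
wrap1 = wrap2 = π + 2β = 252.2127°

wrap1=252.21_deg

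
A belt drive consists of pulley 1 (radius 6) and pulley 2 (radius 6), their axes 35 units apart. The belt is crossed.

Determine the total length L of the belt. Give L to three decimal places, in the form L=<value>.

L=111.855

crossed belt: β = asin((r1+r2)/C) = asin(12/35) = 20.0510°
wrap1 = wrap2 = π + 2β = 220.1021°
tangent length = C·cosβ = 32.8786
L = (r1+r2)·wrap + 2·C·cosβ = 12·3.8415 + 2·32.8786 = 111.8552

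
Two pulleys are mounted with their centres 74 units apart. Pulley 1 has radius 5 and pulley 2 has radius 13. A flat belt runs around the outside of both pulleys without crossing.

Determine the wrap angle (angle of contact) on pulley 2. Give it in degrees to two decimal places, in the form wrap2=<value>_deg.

open belt: β = asin((r2−r1)/C) = asin(8/74) = 6.2063°
wrap1 = π − 2β = 167.5875°
wrap2 = π + 2β = 192.4125°

wrap2=192.41_deg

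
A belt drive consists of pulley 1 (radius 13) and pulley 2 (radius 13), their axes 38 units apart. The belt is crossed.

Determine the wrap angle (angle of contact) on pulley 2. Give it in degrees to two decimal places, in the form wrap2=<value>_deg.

wrap2=266.35_deg

crossed belt: β = asin((r1+r2)/C) = asin(26/38) = 43.1736°
wrap1 = wrap2 = π + 2β = 266.3471°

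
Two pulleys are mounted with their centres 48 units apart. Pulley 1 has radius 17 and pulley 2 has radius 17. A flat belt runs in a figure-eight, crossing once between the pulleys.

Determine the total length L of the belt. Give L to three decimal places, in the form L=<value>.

L=228.104

crossed belt: β = asin((r1+r2)/C) = asin(34/48) = 45.0995°
wrap1 = wrap2 = π + 2β = 270.1989°
tangent length = C·cosβ = 33.8821
L = (r1+r2)·wrap + 2·C·cosβ = 34·4.7159 + 2·33.8821 = 228.1036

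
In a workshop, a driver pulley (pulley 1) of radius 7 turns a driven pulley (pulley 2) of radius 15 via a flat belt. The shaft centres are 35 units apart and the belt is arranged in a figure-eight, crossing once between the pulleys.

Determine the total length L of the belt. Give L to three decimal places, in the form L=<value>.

crossed belt: β = asin((r1+r2)/C) = asin(22/35) = 38.9448°
wrap1 = wrap2 = π + 2β = 257.8896°
tangent length = C·cosβ = 27.2213
L = (r1+r2)·wrap + 2·C·cosβ = 22·4.5010 + 2·27.2213 = 153.4651

L=153.465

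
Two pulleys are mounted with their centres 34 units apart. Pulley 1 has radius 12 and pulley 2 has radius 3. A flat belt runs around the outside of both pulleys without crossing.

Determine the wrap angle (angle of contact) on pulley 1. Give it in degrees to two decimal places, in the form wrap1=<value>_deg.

wrap1=210.70_deg

open belt: β = asin((r2−r1)/C) = asin(-9/34) = -15.3495°
wrap1 = π − 2β = 210.6990°
wrap2 = π + 2β = 149.3010°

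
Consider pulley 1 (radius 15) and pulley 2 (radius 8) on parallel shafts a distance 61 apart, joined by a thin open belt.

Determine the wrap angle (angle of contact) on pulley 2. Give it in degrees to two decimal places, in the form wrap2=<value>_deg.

wrap2=166.82_deg

open belt: β = asin((r2−r1)/C) = asin(-7/61) = -6.5894°
wrap1 = π − 2β = 193.1789°
wrap2 = π + 2β = 166.8211°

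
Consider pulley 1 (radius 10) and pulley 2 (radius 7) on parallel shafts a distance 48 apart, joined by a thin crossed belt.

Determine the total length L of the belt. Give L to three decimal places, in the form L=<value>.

L=155.493

crossed belt: β = asin((r1+r2)/C) = asin(17/48) = 20.7424°
wrap1 = wrap2 = π + 2β = 221.4848°
tangent length = C·cosβ = 44.8888
L = (r1+r2)·wrap + 2·C·cosβ = 17·3.8656 + 2·44.8888 = 155.4934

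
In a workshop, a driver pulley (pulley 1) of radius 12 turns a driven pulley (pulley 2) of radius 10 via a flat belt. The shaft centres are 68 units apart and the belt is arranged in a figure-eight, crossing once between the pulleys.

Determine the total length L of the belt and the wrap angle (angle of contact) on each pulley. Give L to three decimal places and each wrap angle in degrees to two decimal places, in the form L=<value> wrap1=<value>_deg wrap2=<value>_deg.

L=212.297 wrap1=217.75_deg wrap2=217.75_deg

crossed belt: β = asin((r1+r2)/C) = asin(22/68) = 18.8765°
wrap1 = wrap2 = π + 2β = 217.7530°
tangent length = C·cosβ = 64.3428
L = (r1+r2)·wrap + 2·C·cosβ = 22·3.8005 + 2·64.3428 = 212.2968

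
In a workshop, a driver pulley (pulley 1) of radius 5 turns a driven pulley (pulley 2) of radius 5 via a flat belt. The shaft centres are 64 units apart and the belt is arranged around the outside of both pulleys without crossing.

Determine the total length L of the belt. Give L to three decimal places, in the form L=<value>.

open belt: β = asin((r2−r1)/C) = asin(0/64) = 0.0000°
wrap1 = π − 2β = 180.0000°
wrap2 = π + 2β = 180.0000°
tangent length = C·cosβ = 64.0000
L = r1·wrap1 + r2·wrap2 + 2·C·cosβ = 5·3.1416 + 5·3.1416 + 2·64.0000 = 159.4159

L=159.416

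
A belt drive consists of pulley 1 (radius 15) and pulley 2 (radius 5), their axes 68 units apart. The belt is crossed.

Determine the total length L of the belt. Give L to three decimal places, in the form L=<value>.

crossed belt: β = asin((r1+r2)/C) = asin(20/68) = 17.1046°
wrap1 = wrap2 = π + 2β = 214.2093°
tangent length = C·cosβ = 64.9923
L = (r1+r2)·wrap + 2·C·cosβ = 20·3.7387 + 2·64.9923 = 204.7578

L=204.758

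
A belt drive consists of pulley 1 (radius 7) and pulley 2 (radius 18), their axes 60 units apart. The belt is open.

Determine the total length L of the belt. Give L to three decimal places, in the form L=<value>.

open belt: β = asin((r2−r1)/C) = asin(11/60) = 10.5640°
wrap1 = π − 2β = 158.8720°
wrap2 = π + 2β = 201.1280°
tangent length = C·cosβ = 58.9830
L = r1·wrap1 + r2·wrap2 + 2·C·cosβ = 7·2.7728 + 18·3.5103 + 2·58.9830 = 200.5622

L=200.562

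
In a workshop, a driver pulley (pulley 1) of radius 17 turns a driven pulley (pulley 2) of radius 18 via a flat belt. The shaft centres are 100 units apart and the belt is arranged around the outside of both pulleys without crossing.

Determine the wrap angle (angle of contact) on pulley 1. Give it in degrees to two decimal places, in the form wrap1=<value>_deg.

open belt: β = asin((r2−r1)/C) = asin(1/100) = 0.5730°
wrap1 = π − 2β = 178.8541°
wrap2 = π + 2β = 181.1459°

wrap1=178.85_deg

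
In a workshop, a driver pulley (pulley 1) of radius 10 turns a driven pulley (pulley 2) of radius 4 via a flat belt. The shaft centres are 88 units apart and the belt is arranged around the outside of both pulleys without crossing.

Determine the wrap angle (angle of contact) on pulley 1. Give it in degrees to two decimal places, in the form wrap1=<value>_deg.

wrap1=187.82_deg

open belt: β = asin((r2−r1)/C) = asin(-6/88) = -3.9096°
wrap1 = π − 2β = 187.8191°
wrap2 = π + 2β = 172.1809°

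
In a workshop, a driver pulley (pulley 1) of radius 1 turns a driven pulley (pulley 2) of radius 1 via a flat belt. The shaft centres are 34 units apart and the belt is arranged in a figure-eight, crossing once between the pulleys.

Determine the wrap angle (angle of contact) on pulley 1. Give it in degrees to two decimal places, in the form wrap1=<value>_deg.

wrap1=186.74_deg

crossed belt: β = asin((r1+r2)/C) = asin(2/34) = 3.3723°
wrap1 = wrap2 = π + 2β = 186.7446°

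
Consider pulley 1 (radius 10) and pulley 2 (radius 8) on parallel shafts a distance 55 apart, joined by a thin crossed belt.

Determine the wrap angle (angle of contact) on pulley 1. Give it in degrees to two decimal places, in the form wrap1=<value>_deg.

wrap1=218.21_deg

crossed belt: β = asin((r1+r2)/C) = asin(18/55) = 19.1033°
wrap1 = wrap2 = π + 2β = 218.2066°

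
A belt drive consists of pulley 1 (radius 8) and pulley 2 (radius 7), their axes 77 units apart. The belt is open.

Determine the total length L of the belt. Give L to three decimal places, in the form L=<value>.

open belt: β = asin((r2−r1)/C) = asin(-1/77) = -0.7441°
wrap1 = π − 2β = 181.4882°
wrap2 = π + 2β = 178.5118°
tangent length = C·cosβ = 76.9935
L = r1·wrap1 + r2·wrap2 + 2·C·cosβ = 8·3.1676 + 7·3.1156 + 2·76.9935 = 201.1369

L=201.137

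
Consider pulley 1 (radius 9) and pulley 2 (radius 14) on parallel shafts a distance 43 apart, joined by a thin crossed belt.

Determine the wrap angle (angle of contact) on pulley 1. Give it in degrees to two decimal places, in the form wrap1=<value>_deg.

crossed belt: β = asin((r1+r2)/C) = asin(23/43) = 32.3360°
wrap1 = wrap2 = π + 2β = 244.6721°

wrap1=244.67_deg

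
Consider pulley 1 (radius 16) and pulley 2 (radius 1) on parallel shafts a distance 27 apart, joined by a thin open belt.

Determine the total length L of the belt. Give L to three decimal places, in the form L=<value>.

open belt: β = asin((r2−r1)/C) = asin(-15/27) = -33.7490°
wrap1 = π − 2β = 247.4980°
wrap2 = π + 2β = 112.5020°
tangent length = C·cosβ = 22.4499
L = r1·wrap1 + r2·wrap2 + 2·C·cosβ = 16·4.3197 + 1·1.9635 + 2·22.4499 = 115.9779

L=115.978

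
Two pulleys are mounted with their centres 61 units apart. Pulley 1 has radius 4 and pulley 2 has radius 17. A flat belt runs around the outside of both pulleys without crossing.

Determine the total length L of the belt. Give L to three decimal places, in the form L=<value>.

L=190.755

open belt: β = asin((r2−r1)/C) = asin(13/61) = 12.3049°
wrap1 = π − 2β = 155.3901°
wrap2 = π + 2β = 204.6099°
tangent length = C·cosβ = 59.5987
L = r1·wrap1 + r2·wrap2 + 2·C·cosβ = 4·2.7121 + 17·3.5711 + 2·59.5987 = 190.7546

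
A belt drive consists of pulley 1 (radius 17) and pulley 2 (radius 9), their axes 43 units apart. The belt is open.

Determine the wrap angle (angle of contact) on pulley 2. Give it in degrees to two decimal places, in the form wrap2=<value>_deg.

open belt: β = asin((r2−r1)/C) = asin(-8/43) = -10.7222°
wrap1 = π − 2β = 201.4443°
wrap2 = π + 2β = 158.5557°

wrap2=158.56_deg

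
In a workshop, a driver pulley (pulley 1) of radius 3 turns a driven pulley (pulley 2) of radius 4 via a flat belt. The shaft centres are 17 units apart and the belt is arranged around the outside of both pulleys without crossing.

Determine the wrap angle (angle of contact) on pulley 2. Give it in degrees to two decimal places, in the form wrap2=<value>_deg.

open belt: β = asin((r2−r1)/C) = asin(1/17) = 3.3723°
wrap1 = π − 2β = 173.2554°
wrap2 = π + 2β = 186.7446°

wrap2=186.74_deg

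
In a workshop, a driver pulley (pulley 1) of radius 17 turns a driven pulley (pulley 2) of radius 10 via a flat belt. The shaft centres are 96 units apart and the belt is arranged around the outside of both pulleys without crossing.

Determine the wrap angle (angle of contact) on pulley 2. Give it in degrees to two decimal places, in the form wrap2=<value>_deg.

wrap2=171.64_deg

open belt: β = asin((r2−r1)/C) = asin(-7/96) = -4.1815°
wrap1 = π − 2β = 188.3631°
wrap2 = π + 2β = 171.6369°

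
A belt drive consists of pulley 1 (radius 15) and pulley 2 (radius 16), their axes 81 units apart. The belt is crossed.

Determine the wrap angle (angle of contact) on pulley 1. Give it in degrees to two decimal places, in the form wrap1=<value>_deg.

wrap1=225.00_deg

crossed belt: β = asin((r1+r2)/C) = asin(31/81) = 22.5020°
wrap1 = wrap2 = π + 2β = 225.0040°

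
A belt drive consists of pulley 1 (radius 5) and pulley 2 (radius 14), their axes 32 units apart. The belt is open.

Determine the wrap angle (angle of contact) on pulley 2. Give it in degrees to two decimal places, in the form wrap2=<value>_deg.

open belt: β = asin((r2−r1)/C) = asin(9/32) = 16.3348°
wrap1 = π − 2β = 147.3304°
wrap2 = π + 2β = 212.6696°

wrap2=212.67_deg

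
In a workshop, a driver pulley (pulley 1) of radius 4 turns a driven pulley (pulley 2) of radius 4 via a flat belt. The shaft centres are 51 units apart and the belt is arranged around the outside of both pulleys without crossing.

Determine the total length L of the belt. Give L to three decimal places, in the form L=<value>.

L=127.133

open belt: β = asin((r2−r1)/C) = asin(0/51) = 0.0000°
wrap1 = π − 2β = 180.0000°
wrap2 = π + 2β = 180.0000°
tangent length = C·cosβ = 51.0000
L = r1·wrap1 + r2·wrap2 + 2·C·cosβ = 4·3.1416 + 4·3.1416 + 2·51.0000 = 127.1327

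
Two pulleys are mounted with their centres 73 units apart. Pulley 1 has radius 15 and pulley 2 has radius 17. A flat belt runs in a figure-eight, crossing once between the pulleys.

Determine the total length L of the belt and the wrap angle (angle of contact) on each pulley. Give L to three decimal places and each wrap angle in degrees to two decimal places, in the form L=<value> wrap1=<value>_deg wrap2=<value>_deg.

L=260.797 wrap1=232.00_deg wrap2=232.00_deg

crossed belt: β = asin((r1+r2)/C) = asin(32/73) = 25.9990°
wrap1 = wrap2 = π + 2β = 231.9981°
tangent length = C·cosβ = 65.6125
L = (r1+r2)·wrap + 2·C·cosβ = 32·4.0491 + 2·65.6125 = 260.7972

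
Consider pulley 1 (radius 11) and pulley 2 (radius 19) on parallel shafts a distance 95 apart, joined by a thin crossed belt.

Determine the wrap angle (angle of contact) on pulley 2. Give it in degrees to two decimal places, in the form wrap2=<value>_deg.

crossed belt: β = asin((r1+r2)/C) = asin(30/95) = 18.4085°
wrap1 = wrap2 = π + 2β = 216.8170°

wrap2=216.82_deg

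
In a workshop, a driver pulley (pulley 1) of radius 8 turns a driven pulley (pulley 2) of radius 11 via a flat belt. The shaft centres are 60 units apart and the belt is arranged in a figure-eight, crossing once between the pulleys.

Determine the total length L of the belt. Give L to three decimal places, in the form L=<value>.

L=185.759

crossed belt: β = asin((r1+r2)/C) = asin(19/60) = 18.4615°
wrap1 = wrap2 = π + 2β = 216.9229°
tangent length = C·cosβ = 56.9122
L = (r1+r2)·wrap + 2·C·cosβ = 19·3.7860 + 2·56.9122 = 185.7588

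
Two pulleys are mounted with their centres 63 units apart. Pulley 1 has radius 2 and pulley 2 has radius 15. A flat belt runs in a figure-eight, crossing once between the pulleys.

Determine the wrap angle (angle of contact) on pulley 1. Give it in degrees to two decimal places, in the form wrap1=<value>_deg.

wrap1=211.31_deg

crossed belt: β = asin((r1+r2)/C) = asin(17/63) = 15.6548°
wrap1 = wrap2 = π + 2β = 211.3096°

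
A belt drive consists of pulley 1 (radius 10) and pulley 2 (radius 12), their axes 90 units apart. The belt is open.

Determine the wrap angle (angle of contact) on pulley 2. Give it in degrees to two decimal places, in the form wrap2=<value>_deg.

open belt: β = asin((r2−r1)/C) = asin(2/90) = 1.2733°
wrap1 = π − 2β = 177.4533°
wrap2 = π + 2β = 182.5467°

wrap2=182.55_deg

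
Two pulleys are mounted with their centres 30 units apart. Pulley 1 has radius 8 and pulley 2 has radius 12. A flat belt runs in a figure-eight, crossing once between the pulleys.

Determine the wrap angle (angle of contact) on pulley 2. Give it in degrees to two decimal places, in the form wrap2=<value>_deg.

wrap2=263.62_deg

crossed belt: β = asin((r1+r2)/C) = asin(20/30) = 41.8103°
wrap1 = wrap2 = π + 2β = 263.6206°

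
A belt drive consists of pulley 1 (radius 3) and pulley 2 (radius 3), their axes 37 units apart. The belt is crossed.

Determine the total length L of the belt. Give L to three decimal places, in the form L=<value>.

L=93.825

crossed belt: β = asin((r1+r2)/C) = asin(6/37) = 9.3324°
wrap1 = wrap2 = π + 2β = 198.6648°
tangent length = C·cosβ = 36.5103
L = (r1+r2)·wrap + 2·C·cosβ = 6·3.4674 + 2·36.5103 = 93.8247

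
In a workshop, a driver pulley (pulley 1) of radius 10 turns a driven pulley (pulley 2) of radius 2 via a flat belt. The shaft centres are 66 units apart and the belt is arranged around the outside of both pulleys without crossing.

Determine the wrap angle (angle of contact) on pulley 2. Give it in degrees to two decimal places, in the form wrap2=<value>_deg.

open belt: β = asin((r2−r1)/C) = asin(-8/66) = -6.9621°
wrap1 = π − 2β = 193.9241°
wrap2 = π + 2β = 166.0759°

wrap2=166.08_deg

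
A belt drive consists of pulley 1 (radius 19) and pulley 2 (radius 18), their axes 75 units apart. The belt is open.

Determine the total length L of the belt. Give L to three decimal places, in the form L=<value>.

L=266.252

open belt: β = asin((r2−r1)/C) = asin(-1/75) = -0.7640°
wrap1 = π − 2β = 181.5279°
wrap2 = π + 2β = 178.4721°
tangent length = C·cosβ = 74.9933
L = r1·wrap1 + r2·wrap2 + 2·C·cosβ = 19·3.1683 + 18·3.1149 + 2·74.9933 = 266.2523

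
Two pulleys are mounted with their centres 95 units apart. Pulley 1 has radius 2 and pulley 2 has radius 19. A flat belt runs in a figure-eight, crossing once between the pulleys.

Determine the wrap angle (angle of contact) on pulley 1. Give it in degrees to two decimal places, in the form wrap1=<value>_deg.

wrap1=205.54_deg

crossed belt: β = asin((r1+r2)/C) = asin(21/95) = 12.7709°
wrap1 = wrap2 = π + 2β = 205.5417°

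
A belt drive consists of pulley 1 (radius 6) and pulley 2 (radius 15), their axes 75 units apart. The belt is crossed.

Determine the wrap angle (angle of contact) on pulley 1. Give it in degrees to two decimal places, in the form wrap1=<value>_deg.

wrap1=212.52_deg

crossed belt: β = asin((r1+r2)/C) = asin(21/75) = 16.2602°
wrap1 = wrap2 = π + 2β = 212.5204°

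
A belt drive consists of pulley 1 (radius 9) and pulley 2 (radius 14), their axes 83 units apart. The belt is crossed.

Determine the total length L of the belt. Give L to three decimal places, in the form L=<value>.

L=244.672

crossed belt: β = asin((r1+r2)/C) = asin(23/83) = 16.0877°
wrap1 = wrap2 = π + 2β = 212.1754°
tangent length = C·cosβ = 79.7496
L = (r1+r2)·wrap + 2·C·cosβ = 23·3.7032 + 2·79.7496 = 244.6719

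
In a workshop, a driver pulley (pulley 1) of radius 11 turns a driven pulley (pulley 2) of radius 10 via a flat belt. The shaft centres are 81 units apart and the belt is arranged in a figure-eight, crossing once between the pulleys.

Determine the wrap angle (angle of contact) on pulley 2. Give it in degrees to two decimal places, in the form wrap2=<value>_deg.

wrap2=210.05_deg

crossed belt: β = asin((r1+r2)/C) = asin(21/81) = 15.0261°
wrap1 = wrap2 = π + 2β = 210.0522°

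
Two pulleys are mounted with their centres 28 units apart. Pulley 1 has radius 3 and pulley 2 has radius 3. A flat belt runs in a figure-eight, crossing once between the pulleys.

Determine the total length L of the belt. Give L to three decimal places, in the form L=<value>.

crossed belt: β = asin((r1+r2)/C) = asin(6/28) = 12.3736°
wrap1 = wrap2 = π + 2β = 204.7473°
tangent length = C·cosβ = 27.3496
L = (r1+r2)·wrap + 2·C·cosβ = 6·3.5735 + 2·27.3496 = 76.1403

L=76.140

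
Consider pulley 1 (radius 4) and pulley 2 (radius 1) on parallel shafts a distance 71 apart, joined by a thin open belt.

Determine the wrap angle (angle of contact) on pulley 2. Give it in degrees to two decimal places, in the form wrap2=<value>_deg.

wrap2=175.16_deg

open belt: β = asin((r2−r1)/C) = asin(-3/71) = -2.4217°
wrap1 = π − 2β = 184.8433°
wrap2 = π + 2β = 175.1567°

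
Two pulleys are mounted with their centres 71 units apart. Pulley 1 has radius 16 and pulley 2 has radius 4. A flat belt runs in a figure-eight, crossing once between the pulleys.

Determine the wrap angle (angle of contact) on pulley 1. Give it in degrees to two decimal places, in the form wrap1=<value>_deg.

crossed belt: β = asin((r1+r2)/C) = asin(20/71) = 16.3611°
wrap1 = wrap2 = π + 2β = 212.7222°

wrap1=212.72_deg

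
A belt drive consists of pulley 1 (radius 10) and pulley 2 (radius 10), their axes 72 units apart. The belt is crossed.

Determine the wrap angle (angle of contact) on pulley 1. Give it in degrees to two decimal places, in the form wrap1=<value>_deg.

wrap1=212.26_deg

crossed belt: β = asin((r1+r2)/C) = asin(20/72) = 16.1276°
wrap1 = wrap2 = π + 2β = 212.2552°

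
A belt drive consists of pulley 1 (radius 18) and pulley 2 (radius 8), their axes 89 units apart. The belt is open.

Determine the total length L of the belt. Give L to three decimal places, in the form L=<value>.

L=260.806

open belt: β = asin((r2−r1)/C) = asin(-10/89) = -6.4514°
wrap1 = π − 2β = 192.9027°
wrap2 = π + 2β = 167.0973°
tangent length = C·cosβ = 88.4364
L = r1·wrap1 + r2·wrap2 + 2·C·cosβ = 18·3.3668 + 8·2.9164 + 2·88.4364 = 260.8062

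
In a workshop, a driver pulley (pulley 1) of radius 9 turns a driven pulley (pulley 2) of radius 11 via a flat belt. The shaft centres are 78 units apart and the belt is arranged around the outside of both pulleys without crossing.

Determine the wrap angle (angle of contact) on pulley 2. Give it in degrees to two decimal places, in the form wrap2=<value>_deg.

open belt: β = asin((r2−r1)/C) = asin(2/78) = 1.4693°
wrap1 = π − 2β = 177.0614°
wrap2 = π + 2β = 182.9386°

wrap2=182.94_deg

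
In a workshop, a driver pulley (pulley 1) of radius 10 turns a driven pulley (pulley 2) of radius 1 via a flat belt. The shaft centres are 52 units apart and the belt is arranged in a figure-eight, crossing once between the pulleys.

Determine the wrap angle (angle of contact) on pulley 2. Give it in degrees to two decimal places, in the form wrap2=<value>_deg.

crossed belt: β = asin((r1+r2)/C) = asin(11/52) = 12.2125°
wrap1 = wrap2 = π + 2β = 204.4251°

wrap2=204.43_deg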